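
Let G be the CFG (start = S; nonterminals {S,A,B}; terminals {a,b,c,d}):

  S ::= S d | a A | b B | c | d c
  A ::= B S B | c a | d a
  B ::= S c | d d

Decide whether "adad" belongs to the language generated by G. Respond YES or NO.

CNF form of G:
  S -> S T2 | T1 A | T2 T0 | T3 B | c
  A -> B X4 | T0 T1 | T2 T1
  B -> S T0 | T2 T2
  T0 -> c
  T1 -> a
  T2 -> d
  T3 -> b
  X4 -> S B

Fill CYK table bottom-up:
  [0..0]={T1}  "a"  orig:{}
  [1..1]={T2}  "d"  orig:{}
  [2..2]={T1}  "a"  orig:{}
  [3..3]={T2}  "d"  orig:{}
  [0..1]=∅  "ad"
  [1..2]={A}  "da"
  [2..3]=∅  "ad"
  [0..2]={S}  "ada"
  [1..3]=∅  "dad"
  [0..3]={S}  "adad"

S ∈ T[0,3] ⇒ YES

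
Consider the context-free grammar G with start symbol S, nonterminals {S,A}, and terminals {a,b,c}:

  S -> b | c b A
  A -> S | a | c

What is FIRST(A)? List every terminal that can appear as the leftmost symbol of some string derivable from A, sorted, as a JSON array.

FIRST sets, iterate to fixpoint:
round 1:
  A via A→a: +{a}
  A via A→c: +{c}
  S via S→b: +{b}
  S via S→c b A: +{c}
  FIRST[S]={b,c}  FIRST[A]={a,c}
round 2:
  A via A→S: +{b}
  FIRST[S]={b,c}  FIRST[A]={a,b,c}
round 3: (stable)
  FIRST[S]={b,c}  FIRST[A]={a,b,c}

FIRST(A) = ["a", "b", "c"]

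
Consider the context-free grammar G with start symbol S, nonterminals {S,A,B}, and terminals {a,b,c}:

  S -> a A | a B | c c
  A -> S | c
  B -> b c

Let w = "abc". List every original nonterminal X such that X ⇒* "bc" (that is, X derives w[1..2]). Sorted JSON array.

CNF form of G:
  S -> T0 A | T0 B | T1 T1
  A -> T0 A | T0 B | T1 T1 | c
  B -> T2 T1
  T0 -> a
  T1 -> c
  T2 -> b

Fill CYK table bottom-up — only the sub-triangle for w[1..2]:
  [1..1]={T2}  "b"  orig:{}
  [2..2]={A,T1}  "c"  orig:{A}
  [1..2]={B}  "bc"

Original NTs in T[1,2] deriving "bc": ["B"]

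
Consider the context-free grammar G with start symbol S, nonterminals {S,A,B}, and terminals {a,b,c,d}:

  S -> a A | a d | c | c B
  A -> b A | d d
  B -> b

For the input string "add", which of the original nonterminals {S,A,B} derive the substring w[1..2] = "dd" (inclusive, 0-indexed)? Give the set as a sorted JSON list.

Convert to CNF:
  S -> T2 A | T2 T1 | T3 B | c
  A -> T0 A | T1 T1
  B -> b
  T0 -> b
  T1 -> d
  T2 -> a
  T3 -> c

CYK table (by increasing span) (cells [i..j] with 1 ≤ i ≤ j ≤ 2 only):
  T[1,1] 'd' = {T1}  orig:{}
  T[2,2] 'd' = {T1}  orig:{}
  T[1,2] 'dd' = {A}

Original NTs in T[1,2] deriving "dd": ["A"]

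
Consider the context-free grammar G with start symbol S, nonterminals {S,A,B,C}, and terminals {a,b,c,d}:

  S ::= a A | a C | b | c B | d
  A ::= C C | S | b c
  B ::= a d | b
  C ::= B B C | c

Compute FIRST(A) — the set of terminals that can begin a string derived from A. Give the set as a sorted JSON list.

Compute FIRST by fixpoint:
round 1:
  A via A→b c: +{b}
  B via B→a d: +{a}
  B via B→b: +{b}
  C via C→B B C: +{a,b}
  C via C→c: +{c}
  S via S→a A: +{a}
  S via S→b: +{b}
  S via S→c B: +{c}
  S via S→d: +{d}
  FIRST(S)={a,b,c,d}  FIRST(A)={b}  FIRST(B)={a,b}  FIRST(C)={a,b,c}
round 2:
  A via A→C C: +{a,c}
  A via A→S: +{d}
  FIRST(S)={a,b,c,d}  FIRST(A)={a,b,c,d}  FIRST(B)={a,b}  FIRST(C)={a,b,c}
round 3: — fixpoint
  FIRST(S)={a,b,c,d}  FIRST(A)={a,b,c,d}  FIRST(B)={a,b}  FIRST(C)={a,b,c}

FIRST(A) = ["a", "b", "c", "d"]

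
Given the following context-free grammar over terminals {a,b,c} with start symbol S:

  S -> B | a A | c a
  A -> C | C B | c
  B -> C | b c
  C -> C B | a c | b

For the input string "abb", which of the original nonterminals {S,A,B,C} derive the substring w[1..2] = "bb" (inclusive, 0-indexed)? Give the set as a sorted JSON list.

Convert to CNF:
  S -> C B | T0 A | T0 T1 | T1 T0 | T2 T1 | b
  A -> C B | T0 T1 | b | c
  B -> C B | T0 T1 | T2 T1 | b
  C -> C B | T0 T1 | b
  T0 -> a
  T1 -> c
  T2 -> b

CYK table (by increasing span), restricted to cells inside w[1..2]:
  cell(1,1) b: {A,B,C,S,T2}  orig:{A,B,C,S}
  cell(2,2) b: {A,B,C,S,T2}  orig:{A,B,C,S}
  cell(1,2) bb: {A,B,C,S}

Original NTs in T[1,2] deriving "bb": ["A", "B", "C", "S"]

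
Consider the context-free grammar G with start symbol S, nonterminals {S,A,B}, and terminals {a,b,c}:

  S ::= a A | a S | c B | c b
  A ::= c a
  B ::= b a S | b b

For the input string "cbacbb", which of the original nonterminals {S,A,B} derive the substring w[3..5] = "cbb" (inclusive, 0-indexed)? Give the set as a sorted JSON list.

Convert to CNF:
  S -> T0 B | T0 T2 | T1 A | T1 S
  A -> T0 T1
  B -> T2 T2 | T2 X3
  T0 -> c
  T1 -> a
  T2 -> b
  X3 -> T1 S

CYK fill — only the sub-triangle for w[3..5]:
  T[3,3] 'c' = {T0}  orig:{}
  T[4,4] 'b' = {T2}  orig:{}
  T[5,5] 'b' = {T2}  orig:{}
  T[3,4] 'cb' = {S}
  T[4,5] 'bb' = {B}
  T[3,5] 'cbb' = {S}

Original NTs in T[3,5] deriving "cbb": ["S"]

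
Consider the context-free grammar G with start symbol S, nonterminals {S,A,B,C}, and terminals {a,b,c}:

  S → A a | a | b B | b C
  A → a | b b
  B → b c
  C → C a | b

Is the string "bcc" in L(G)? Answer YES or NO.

CNF form of G:
  S -> A T2 | T0 B | T0 C | a
  A -> T0 T0 | a
  B -> T0 T1
  C -> C T2 | b
  T0 -> b
  T1 -> c
  T2 -> a

CYK table (by increasing span):
  [0..0]={C,T0}  "b"  orig:{C}
  [1..1]={T1}  "c"  orig:{}
  [2..2]={T1}  "c"  orig:{}
  [0..1]={B}  "bc"
  [1..2]=∅  "cc"
  [0..2]=∅  "bcc"

S ∉ T[0,2] ⇒ NO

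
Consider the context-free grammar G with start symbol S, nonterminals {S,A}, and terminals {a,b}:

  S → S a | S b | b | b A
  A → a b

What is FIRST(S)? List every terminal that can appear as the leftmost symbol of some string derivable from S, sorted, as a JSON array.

Compute FIRST by fixpoint:
iter 1:
  A via A→a b: +{a}
  S via S→b: +{b}
  FIRST(S)={b}  FIRST(A)={a}
iter 2: done
  FIRST(S)={b}  FIRST(A)={a}

FIRST(S) = ["b"]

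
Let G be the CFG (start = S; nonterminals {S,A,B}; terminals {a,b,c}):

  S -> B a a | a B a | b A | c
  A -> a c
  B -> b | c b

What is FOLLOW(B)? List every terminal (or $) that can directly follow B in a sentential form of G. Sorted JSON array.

FIRST iteration:
round 1:
  A via A→a c: +{a}
  B via B→b: +{b}
  B via B→c b: +{c}
  S via S→B a a: +{b,c}
  S via S→a B a: +{a}
  FIRST[S]={a,b,c}  FIRST[A]={a}  FIRST[B]={b,c}
round 2: done
  FIRST[S]={a,b,c}  FIRST[A]={a}  FIRST[B]={b,c}

Compute FOLLOW by fixpoint:
initialize: $ ∈ FOLLOW(S)
iter 1:
  S→B a a: FOLLOW(B) ⊇ FIRST(a) = {a}; new: +{a}
  S→b A: FOLLOW(A) ⊇ FOLLOW(S) ⊇ {$}; new: +{$}
  FOLLOW[S]={$}  FOLLOW[A]={$}  FOLLOW[B]={a}
iter 2: (stable)
  FOLLOW[S]={$}  FOLLOW[A]={$}  FOLLOW[B]={a}

FOLLOW(B) = ["a"]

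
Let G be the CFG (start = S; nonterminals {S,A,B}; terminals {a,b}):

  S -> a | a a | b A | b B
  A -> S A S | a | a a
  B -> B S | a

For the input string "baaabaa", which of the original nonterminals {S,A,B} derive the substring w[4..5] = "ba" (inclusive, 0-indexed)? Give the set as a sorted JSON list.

CNF form of G:
  S -> T0 T0 | T1 A | T1 B | a
  A -> S X2 | T0 T0 | a
  B -> B S | a
  T0 -> a
  T1 -> b
  X2 -> A S

Fill CYK table bottom-up — only the sub-triangle for w[4..5]:
  [4..4]={T1}  "b"  orig:{}
  [5..5]={A,B,S,T0}  "a"  orig:{A,B,S}
  [4..5]={S}  "ba"

Original NTs in T[4,5] deriving "ba": ["S"]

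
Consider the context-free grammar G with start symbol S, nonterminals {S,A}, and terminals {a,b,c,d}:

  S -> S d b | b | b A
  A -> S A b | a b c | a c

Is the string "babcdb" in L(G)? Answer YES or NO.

Convert to CNF:
  S -> S X6 | T0 A | b
  A -> S X4 | T1 T2 | T1 X5
  T0 -> b
  T1 -> a
  T2 -> c
  T3 -> d
  X4 -> A T0
  X5 -> T0 T2
  X6 -> T3 T0

CYK fill:
  cell(0,0) b: {S,T0}  orig:{S}
  cell(1,1) a: {T1}  orig:{}
  cell(2,2) b: {S,T0}  orig:{S}
  cell(3,3) c: {T2}  orig:{}
  cell(4,4) d: {T3}  orig:{}
  cell(5,5) b: {S,T0}  orig:{S}
  cell(0,1) ba: ∅
  cell(1,2) ab: ∅
  cell(2,3) bc: {X5}  orig:{}
  cell(3,4) cd: ∅
  cell(4,5) db: {X6}  orig:{}
  cell(0,2) bab: ∅
  cell(1,3) abc: {A}
  cell(2,4) bcd: ∅
  cell(3,5) cdb: ∅
  cell(0,3) babc: {S}
  cell(1,4) abcd: ∅
  cell(2,5) bcdb: ∅
  cell(0,4) babcd: ∅
  cell(1,5) abcdb: ∅
  cell(0,5) babcdb: {S}

S ∈ T[0,5] ⇒ YES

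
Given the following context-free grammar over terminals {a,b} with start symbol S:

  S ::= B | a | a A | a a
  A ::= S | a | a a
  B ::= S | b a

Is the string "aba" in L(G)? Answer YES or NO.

CNF form of G:
  S -> T0 A | T0 T0 | T1 T0 | a
  A -> T0 A | T0 T0 | T1 T0 | a
  B -> T0 A | T0 T0 | T1 T0 | a
  T0 -> a
  T1 -> b

CYK fill:
  T[0,0] 'a' = {A,B,S,T0}  orig:{A,B,S}
  T[1,1] 'b' = {T1}  orig:{}
  T[2,2] 'a' = {A,B,S,T0}  orig:{A,B,S}
  T[0,1] 'ab' = ∅
  T[1,2] 'ba' = {A,B,S}
  T[0,2] 'aba' = {A,B,S}

S ∈ T[0,2] ⇒ YES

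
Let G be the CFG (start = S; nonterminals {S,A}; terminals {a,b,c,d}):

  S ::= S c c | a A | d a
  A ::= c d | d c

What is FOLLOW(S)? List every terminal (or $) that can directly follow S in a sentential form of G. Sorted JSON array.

FIRST sets, iterate to fixpoint:
[1]
  A via A→c d: +{c}
  A via A→d c: +{d}
  S via S→a A: +{a}
  S via S→d a: +{d}
  FIRST[S]={a,d}  FIRST[A]={c,d}
[2] (stable)
  FIRST[S]={a,d}  FIRST[A]={c,d}

FOLLOW iteration:
initialize: $ ∈ FOLLOW(S)
pass 1:
  S→S c c: FOLLOW(S) ⊇ FIRST(c) = {c}; new: +{c}
  S→a A: FOLLOW(A) ⊇ FOLLOW(S) ⊇ {$,c}; new: +{$,c}
  S: {$,c}  A: {$,c}
pass 2: — fixpoint
  S: {$,c}  A: {$,c}

FOLLOW(S) = ["$", "c"]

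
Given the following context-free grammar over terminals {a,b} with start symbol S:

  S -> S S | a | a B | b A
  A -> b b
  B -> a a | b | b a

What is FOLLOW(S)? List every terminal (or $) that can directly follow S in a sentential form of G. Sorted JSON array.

Compute FIRST by fixpoint:
round 1:
  A via A→b b: +{b}
  B via B→a a: +{a}
  B via B→b: +{b}
  S via S→a: +{a}
  S via S→b A: +{b}
  FIRST[S]={a,b}  FIRST[A]={b}  FIRST[B]={a,b}
round 2: — fixpoint
  FIRST[S]={a,b}  FIRST[A]={b}  FIRST[B]={a,b}

Compute FOLLOW by fixpoint:
seed FOLLOW(S) with $
[1]
  S→S S: FOLLOW(S) ⊇ FIRST(S) = {a,b}; new: +{a,b}
  S→a B: FOLLOW(B) ⊇ FOLLOW(S) ⊇ {$,a,b}; new: +{$,a,b}
  S→b A: FOLLOW(A) ⊇ FOLLOW(S) ⊇ {$,a,b}; new: +{$,a,b}
  FOLLOW[S]={$,a,b}  FOLLOW[A]={$,a,b}  FOLLOW[B]={$,a,b}
[2] (stable)
  FOLLOW[S]={$,a,b}  FOLLOW[A]={$,a,b}  FOLLOW[B]={$,a,b}

FOLLOW(S) = ["$", "a", "b"]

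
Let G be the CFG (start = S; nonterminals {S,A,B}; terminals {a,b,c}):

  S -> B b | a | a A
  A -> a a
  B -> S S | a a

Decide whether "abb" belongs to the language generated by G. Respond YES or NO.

CNF form of G:
  S -> B T1 | T0 A | a
  A -> T0 T0
  B -> S S | T0 T0
  T0 -> a
  T1 -> b

CYK fill:
  T[0,0] 'a' = {S,T0}  orig:{S}
  T[1,1] 'b' = {T1}  orig:{}
  T[2,2] 'b' = {T1}  orig:{}
  T[0,1] 'ab' = ∅
  T[1,2] 'bb' = ∅
  T[0,2] 'abb' = ∅

S ∉ T[0,2] ⇒ NO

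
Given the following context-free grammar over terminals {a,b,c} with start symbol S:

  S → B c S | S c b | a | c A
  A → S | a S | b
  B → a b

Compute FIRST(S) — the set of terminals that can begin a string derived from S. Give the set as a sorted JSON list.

FIRST sets, iterate to fixpoint:
iter 1:
  A via A→a S: +{a}
  A via A→b: +{b}
  B via B→a b: +{a}
  S via S→B c S: +{a}
  S via S→c A: +{c}
  FIRST[S]={a,c}  FIRST[A]={a,b}  FIRST[B]={a}
iter 2:
  A via A→S: +{c}
  FIRST[S]={a,c}  FIRST[A]={a,b,c}  FIRST[B]={a}
iter 3: done
  FIRST[S]={a,c}  FIRST[A]={a,b,c}  FIRST[B]={a}

FIRST(S) = ["a", "c"]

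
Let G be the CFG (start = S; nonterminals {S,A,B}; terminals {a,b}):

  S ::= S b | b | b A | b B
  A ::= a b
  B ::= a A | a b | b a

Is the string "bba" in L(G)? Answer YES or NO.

CNF form of G:
  S -> S T1 | T1 A | T1 B | b
  A -> T0 T1
  B -> T0 A | T0 T1 | T1 T0
  T0 -> a
  T1 -> b

CYK fill:
  [0..0]={S,T1}  "b"  orig:{S}
  [1..1]={S,T1}  "b"  orig:{S}
  [2..2]={T0}  "a"  orig:{}
  [0..1]={S}  "bb"
  [1..2]={B}  "ba"
  [0..2]={S}  "bba"

S ∈ T[0,2] ⇒ YES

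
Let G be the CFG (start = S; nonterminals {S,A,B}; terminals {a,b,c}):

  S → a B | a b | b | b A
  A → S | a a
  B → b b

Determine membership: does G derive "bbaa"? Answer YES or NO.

CNF form of G:
  S -> T0 B | T0 T1 | T1 A | b
  A -> T0 B | T0 T0 | T0 T1 | T1 A | b
  B -> T1 T1
  T0 -> a
  T1 -> b

CYK fill:
  [0..0]={A,S,T1}  "b"  orig:{A,S}
  [1..1]={A,S,T1}  "b"  orig:{A,S}
  [2..2]={T0}  "a"  orig:{}
  [3..3]={T0}  "a"  orig:{}
  [0..1]={A,B,S}  "bb"
  [1..2]=∅  "ba"
  [2..3]={A}  "aa"
  [0..2]=∅  "bba"
  [1..3]={A,S}  "baa"
  [0..3]={A,S}  "bbaa"

S ∈ T[0,3] ⇒ YES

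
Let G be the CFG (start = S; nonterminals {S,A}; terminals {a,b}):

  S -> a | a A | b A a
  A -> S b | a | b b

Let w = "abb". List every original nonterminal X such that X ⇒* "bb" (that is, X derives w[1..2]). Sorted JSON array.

Convert to CNF:
  S -> T0 X2 | T1 A | a
  A -> S T0 | T0 T0 | a
  T0 -> b
  T1 -> a
  X2 -> A T1

CYK fill — only the sub-triangle for w[1..2]:
  T[1,1] 'b' = {T0}  orig:{}
  T[2,2] 'b' = {T0}  orig:{}
  T[1,2] 'bb' = {A}

Original NTs in T[1,2] deriving "bb": ["A"]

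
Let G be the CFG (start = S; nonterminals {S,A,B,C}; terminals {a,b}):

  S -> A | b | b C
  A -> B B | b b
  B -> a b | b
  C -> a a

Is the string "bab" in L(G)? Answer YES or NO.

CNF form of G:
  S -> B B | T0 C | T0 T0 | b
  A -> B B | T0 T0
  B -> T1 T0 | b
  C -> T1 T1
  T0 -> b
  T1 -> a

CYK fill:
  cell(0,0) b: {B,S,T0}  orig:{B,S}
  cell(1,1) a: {T1}  orig:{}
  cell(2,2) b: {B,S,T0}  orig:{B,S}
  cell(0,1) ba: ∅
  cell(1,2) ab: {B}
  cell(0,2) bab: {A,S}

S ∈ T[0,2] ⇒ YES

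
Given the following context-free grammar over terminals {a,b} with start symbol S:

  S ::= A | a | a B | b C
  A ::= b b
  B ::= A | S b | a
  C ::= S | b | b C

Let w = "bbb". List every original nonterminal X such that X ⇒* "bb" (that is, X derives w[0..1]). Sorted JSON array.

Convert to CNF:
  S -> T0 C | T0 T0 | T1 B | a
  A -> T0 T0
  B -> S T0 | T0 T0 | a
  C -> T0 C | T0 T0 | T1 B | a | b
  T0 -> b
  T1 -> a

CYK table (by increasing span) (cells [i..j] with 0 ≤ i ≤ j ≤ 1 only):
  T[0,0] 'b' = {C,T0}  orig:{C}
  T[1,1] 'b' = {C,T0}  orig:{C}
  T[0,1] 'bb' = {A,B,C,S}

Original NTs in T[0,1] deriving "bb": ["A", "B", "C", "S"]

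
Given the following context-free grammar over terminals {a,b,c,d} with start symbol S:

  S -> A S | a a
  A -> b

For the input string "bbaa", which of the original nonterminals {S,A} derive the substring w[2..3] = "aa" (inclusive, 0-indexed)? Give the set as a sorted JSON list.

CNF form of G:
  S -> A S | T0 T0
  A -> b
  T0 -> a

Fill CYK table bottom-up (cells [i..j] with 2 ≤ i ≤ j ≤ 3 only):
  [2..2]={T0}  "a"  orig:{}
  [3..3]={T0}  "a"  orig:{}
  [2..3]={S}  "aa"

Original NTs in T[2,3] deriving "aa": ["S"]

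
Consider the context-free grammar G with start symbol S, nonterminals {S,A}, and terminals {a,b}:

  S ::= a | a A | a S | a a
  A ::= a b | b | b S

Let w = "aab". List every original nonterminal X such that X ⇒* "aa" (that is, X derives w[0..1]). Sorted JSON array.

CNF form of G:
  S -> T0 A | T0 S | T0 T0 | a
  A -> T0 T1 | T1 S | b
  T0 -> a
  T1 -> b

CYK fill (cells [i..j] with 0 ≤ i ≤ j ≤ 1 only):
  [0..0]={S,T0}  "a"  orig:{S}
  [1..1]={S,T0}  "a"  orig:{S}
  [0..1]={S}  "aa"

Original NTs in T[0,1] deriving "aa": ["S"]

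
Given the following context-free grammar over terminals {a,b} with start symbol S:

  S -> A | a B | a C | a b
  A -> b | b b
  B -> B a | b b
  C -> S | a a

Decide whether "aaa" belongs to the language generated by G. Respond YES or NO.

Convert to CNF:
  S -> T0 T0 | T1 B | T1 C | T1 T0 | b
  A -> T0 T0 | b
  B -> B T1 | T0 T0
  C -> T0 T0 | T1 B | T1 C | T1 T0 | T1 T1 | b
  T0 -> b
  T1 -> a

CYK fill:
  T[0,0] 'a' = {T1}  orig:{}
  T[1,1] 'a' = {T1}  orig:{}
  T[2,2] 'a' = {T1}  orig:{}
  T[0,1] 'aa' = {C}
  T[1,2] 'aa' = {C}
  T[0,2] 'aaa' = {C,S}

S ∈ T[0,2] ⇒ YES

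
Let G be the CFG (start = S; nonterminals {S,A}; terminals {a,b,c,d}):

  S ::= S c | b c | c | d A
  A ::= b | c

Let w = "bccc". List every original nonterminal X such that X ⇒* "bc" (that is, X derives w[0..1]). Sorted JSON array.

Convert to CNF:
  S -> S T0 | T1 T0 | T2 A | c
  A -> b | c
  T0 -> c
  T1 -> b
  T2 -> d

Fill CYK table bottom-up — only the sub-triangle for w[0..1]:
  cell(0,0) b: {A,T1}  orig:{A}
  cell(1,1) c: {A,S,T0}  orig:{A,S}
  cell(0,1) bc: {S}

Original NTs in T[0,1] deriving "bc": ["S"]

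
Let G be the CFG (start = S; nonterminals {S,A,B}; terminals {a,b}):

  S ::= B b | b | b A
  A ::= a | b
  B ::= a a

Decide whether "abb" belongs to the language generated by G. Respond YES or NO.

Convert to CNF:
  S -> B T1 | T1 A | b
  A -> a | b
  B -> T0 T0
  T0 -> a
  T1 -> b

Fill CYK table bottom-up:
  T[0,0] 'a' = {A,T0}  orig:{A}
  T[1,1] 'b' = {A,S,T1}  orig:{A,S}
  T[2,2] 'b' = {A,S,T1}  orig:{A,S}
  T[0,1] 'ab' = ∅
  T[1,2] 'bb' = {S}
  T[0,2] 'abb' = ∅

S ∉ T[0,2] ⇒ NO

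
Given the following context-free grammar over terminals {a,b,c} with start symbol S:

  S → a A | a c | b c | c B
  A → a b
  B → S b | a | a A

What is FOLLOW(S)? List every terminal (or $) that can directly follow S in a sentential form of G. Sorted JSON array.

FIRST sets, iterate to fixpoint:
round 1:
  A via A→a b: +{a}
  B via B→a: +{a}
  S via S→a A: +{a}
  S via S→b c: +{b}
  S via S→c B: +{c}
  FIRST(S)={a,b,c}  FIRST(A)={a}  FIRST(B)={a}
round 2:
  B via B→S b: +{b,c}
  FIRST(S)={a,b,c}  FIRST(A)={a}  FIRST(B)={a,b,c}
round 3: done
  FIRST(S)={a,b,c}  FIRST(A)={a}  FIRST(B)={a,b,c}

FOLLOW iteration:
FOLLOW(S) := {$}
round 1:
  B→S b: FOLLOW(S) ⊇ FIRST(b) = {b}; new: +{b}
  S→a A: FOLLOW(A) ⊇ FOLLOW(S) ⊇ {$,b}; new: +{$,b}
  S→c B: FOLLOW(B) ⊇ FOLLOW(S) ⊇ {$,b}; new: +{$,b}
  FOLLOW(S)={$,b}  FOLLOW(A)={$,b}  FOLLOW(B)={$,b}
round 2: done
  FOLLOW(S)={$,b}  FOLLOW(A)={$,b}  FOLLOW(B)={$,b}

FOLLOW(S) = ["$", "b"]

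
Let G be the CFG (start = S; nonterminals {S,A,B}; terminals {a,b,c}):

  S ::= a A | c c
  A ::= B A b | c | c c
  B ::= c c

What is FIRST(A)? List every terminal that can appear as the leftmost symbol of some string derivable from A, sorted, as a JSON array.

FIRST iteration:
round 1:
  A via A→c: +{c}
  B via B→c c: +{c}
  S via S→a A: +{a}
  S via S→c c: +{c}
  FIRST(S)={a,c}  FIRST(A)={c}  FIRST(B)={c}
round 2: (stable)
  FIRST(S)={a,c}  FIRST(A)={c}  FIRST(B)={c}

FIRST(A) = ["c"]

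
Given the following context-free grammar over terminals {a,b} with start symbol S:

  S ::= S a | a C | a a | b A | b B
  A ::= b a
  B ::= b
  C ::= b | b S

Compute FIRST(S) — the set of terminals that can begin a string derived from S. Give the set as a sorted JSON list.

FIRST sets, iterate to fixpoint:
iter 1:
  A via A→b a: +{b}
  B via B→b: +{b}
  C via C→b: +{b}
  S via S→a C: +{a}
  S via S→b A: +{b}
  FIRST(S)={a,b}  FIRST(A)={b}  FIRST(B)={b}  FIRST(C)={b}
iter 2: (stable)
  FIRST(S)={a,b}  FIRST(A)={b}  FIRST(B)={b}  FIRST(C)={b}

FIRST(S) = ["a", "b"]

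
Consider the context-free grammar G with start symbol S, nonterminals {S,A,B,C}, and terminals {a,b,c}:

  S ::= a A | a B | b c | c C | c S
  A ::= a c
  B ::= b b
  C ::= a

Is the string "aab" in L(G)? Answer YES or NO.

Convert to CNF:
  S -> T0 A | T0 B | T1 C | T1 S | T2 T1
  A -> T0 T1
  B -> T2 T2
  C -> a
  T0 -> a
  T1 -> c
  T2 -> b

CYK fill:
  [0..0]={C,T0}  "a"  orig:{C}
  [1..1]={C,T0}  "a"  orig:{C}
  [2..2]={T2}  "b"  orig:{}
  [0..1]=∅  "aa"
  [1..2]=∅  "ab"
  [0..2]=∅  "aab"

S ∉ T[0,2] ⇒ NO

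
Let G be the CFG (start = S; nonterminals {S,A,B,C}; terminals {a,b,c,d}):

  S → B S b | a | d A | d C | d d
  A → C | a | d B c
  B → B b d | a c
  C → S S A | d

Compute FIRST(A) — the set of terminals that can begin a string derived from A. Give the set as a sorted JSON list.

FIRST iteration:
iter 1:
  A via A→a: +{a}
  A via A→d B c: +{d}
  B via B→a c: +{a}
  C via C→d: +{d}
  S via S→B S b: +{a}
  S via S→d A: +{d}
  S: {a,d}  A: {a,d}  B: {a}  C: {d}
iter 2:
  C via C→S S A: +{a}
  S: {a,d}  A: {a,d}  B: {a}  C: {a,d}
iter 3: — fixpoint
  S: {a,d}  A: {a,d}  B: {a}  C: {a,d}

FIRST(A) = ["a", "d"]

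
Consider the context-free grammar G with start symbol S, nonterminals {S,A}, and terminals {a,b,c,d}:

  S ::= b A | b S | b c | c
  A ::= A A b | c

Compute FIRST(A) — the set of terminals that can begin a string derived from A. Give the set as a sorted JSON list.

FIRST sets, iterate to fixpoint:
iter 1:
  A via A→c: +{c}
  S via S→b A: +{b}
  S via S→c: +{c}
  FIRST[S]={b,c}  FIRST[A]={c}
iter 2: (stable)
  FIRST[S]={b,c}  FIRST[A]={c}

FIRST(A) = ["c"]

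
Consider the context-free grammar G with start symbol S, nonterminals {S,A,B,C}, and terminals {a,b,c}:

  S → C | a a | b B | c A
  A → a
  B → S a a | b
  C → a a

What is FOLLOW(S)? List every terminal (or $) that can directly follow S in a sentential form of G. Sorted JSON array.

Compute FIRST by fixpoint:
[1]
  A via A→a: +{a}
  B via B→b: +{b}
  C via C→a a: +{a}
  S via S→C: +{a}
  S via S→b B: +{b}
  S via S→c A: +{c}
  FIRST(S)={a,b,c}  FIRST(A)={a}  FIRST(B)={b}  FIRST(C)={a}
[2]
  B via B→S a a: +{a,c}
  FIRST(S)={a,b,c}  FIRST(A)={a}  FIRST(B)={a,b,c}  FIRST(C)={a}
[3] (no change)
  FIRST(S)={a,b,c}  FIRST(A)={a}  FIRST(B)={a,b,c}  FIRST(C)={a}

FOLLOW iteration:
FOLLOW(S) := {$}
round 1:
  B→S a a: FOLLOW(S) ⊇ FIRST(a) = {a}; new: +{a}
  S→C: FOLLOW(C) ⊇ FOLLOW(S) ⊇ {$,a}; new: +{$,a}
  S→b B: FOLLOW(B) ⊇ FOLLOW(S) ⊇ {$,a}; new: +{$,a}
  S→c A: FOLLOW(A) ⊇ FOLLOW(S) ⊇ {$,a}; new: +{$,a}
  S: {$,a}  A: {$,a}  B: {$,a}  C: {$,a}
round 2: (stable)
  S: {$,a}  A: {$,a}  B: {$,a}  C: {$,a}

FOLLOW(S) = ["$", "a"]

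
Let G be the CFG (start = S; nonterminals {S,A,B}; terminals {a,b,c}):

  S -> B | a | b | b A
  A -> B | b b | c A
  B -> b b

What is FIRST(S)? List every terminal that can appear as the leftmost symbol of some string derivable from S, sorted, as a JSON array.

FIRST iteration:
[1]
  A via A→b b: +{b}
  A via A→c A: +{c}
  B via B→b b: +{b}
  S via S→B: +{b}
  S via S→a: +{a}
  FIRST[S]={a,b}  FIRST[A]={b,c}  FIRST[B]={b}
[2] — fixpoint
  FIRST[S]={a,b}  FIRST[A]={b,c}  FIRST[B]={b}

FIRST(S) = ["a", "b"]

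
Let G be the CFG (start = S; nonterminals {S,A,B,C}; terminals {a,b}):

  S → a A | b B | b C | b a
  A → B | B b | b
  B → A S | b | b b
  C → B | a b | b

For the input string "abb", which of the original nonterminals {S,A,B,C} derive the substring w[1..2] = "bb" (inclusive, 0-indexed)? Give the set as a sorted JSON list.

Convert to CNF:
  S -> T0 B | T0 C | T0 T1 | T1 A
  A -> A S | B T0 | T0 T0 | b
  B -> A S | T0 T0 | b
  C -> A S | T0 T0 | T1 T0 | b
  T0 -> b
  T1 -> a

Fill CYK table bottom-up — only the sub-triangle for w[1..2]:
  cell(1,1) b: {A,B,C,T0}  orig:{A,B,C}
  cell(2,2) b: {A,B,C,T0}  orig:{A,B,C}
  cell(1,2) bb: {A,B,C,S}

Original NTs in T[1,2] deriving "bb": ["A", "B", "C", "S"]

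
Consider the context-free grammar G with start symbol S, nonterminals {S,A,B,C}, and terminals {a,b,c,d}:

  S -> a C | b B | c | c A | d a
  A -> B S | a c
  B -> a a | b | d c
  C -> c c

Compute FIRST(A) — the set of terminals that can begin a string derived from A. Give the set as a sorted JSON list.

Compute FIRST by fixpoint:
round 1:
  A via A→a c: +{a}
  B via B→a a: +{a}
  B via B→b: +{b}
  B via B→d c: +{d}
  C via C→c c: +{c}
  S via S→a C: +{a}
  S via S→b B: +{b}
  S via S→c: +{c}
  S via S→d a: +{d}
  FIRST(S)={a,b,c,d}  FIRST(A)={a}  FIRST(B)={a,b,d}  FIRST(C)={c}
round 2:
  A via A→B S: +{b,d}
  FIRST(S)={a,b,c,d}  FIRST(A)={a,b,d}  FIRST(B)={a,b,d}  FIRST(C)={c}
round 3: (no change)
  FIRST(S)={a,b,c,d}  FIRST(A)={a,b,d}  FIRST(B)={a,b,d}  FIRST(C)={c}

FIRST(A) = ["a", "b", "d"]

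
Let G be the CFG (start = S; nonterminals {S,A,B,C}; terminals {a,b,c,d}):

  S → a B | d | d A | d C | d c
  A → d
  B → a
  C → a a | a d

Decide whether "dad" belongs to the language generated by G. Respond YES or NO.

Convert to CNF:
  S -> T0 B | T1 A | T1 C | T1 T2 | d
  A -> d
  B -> a
  C -> T0 T0 | T0 T1
  T0 -> a
  T1 -> d
  T2 -> c

CYK fill:
  [0..0]={A,S,T1}  "d"  orig:{A,S}
  [1..1]={B,T0}  "a"  orig:{B}
  [2..2]={A,S,T1}  "d"  orig:{A,S}
  [0..1]=∅  "da"
  [1..2]={C}  "ad"
  [0..2]={S}  "dad"

S ∈ T[0,2] ⇒ YES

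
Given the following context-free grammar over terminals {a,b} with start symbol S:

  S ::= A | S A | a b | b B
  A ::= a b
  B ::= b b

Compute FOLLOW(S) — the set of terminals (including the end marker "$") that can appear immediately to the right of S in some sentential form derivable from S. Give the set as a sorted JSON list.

Compute FIRST by fixpoint:
[1]
  A via A→a b: +{a}
  B via B→b b: +{b}
  S via S→A: +{a}
  S via S→b B: +{b}
  FIRST[S]={a,b}  FIRST[A]={a}  FIRST[B]={b}
[2] — fixpoint
  FIRST[S]={a,b}  FIRST[A]={a}  FIRST[B]={b}

FOLLOW iteration:
FOLLOW(S) := {$}
pass 1:
  S→A: FOLLOW(A) ⊇ FOLLOW(S) ⊇ {$}; new: +{$}
  S→S A: FOLLOW(S) ⊇ FIRST(A) = {a}; new: +{a}
  S→S A: FOLLOW(A) ⊇ FOLLOW(S) ⊇ {$,a}; new: +{a}
  S→b B: FOLLOW(B) ⊇ FOLLOW(S) ⊇ {$,a}; new: +{$,a}
  S: {$,a}  A: {$,a}  B: {$,a}
pass 2: done
  S: {$,a}  A: {$,a}  B: {$,a}

FOLLOW(S) = ["$", "a"]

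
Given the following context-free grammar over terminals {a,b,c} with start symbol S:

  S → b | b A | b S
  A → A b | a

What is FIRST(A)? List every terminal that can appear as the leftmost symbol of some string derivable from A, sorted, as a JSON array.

FIRST sets, iterate to fixpoint:
iter 1:
  A via A→a: +{a}
  S via S→b: +{b}
  FIRST(S)={b}  FIRST(A)={a}
iter 2: (no change)
  FIRST(S)={b}  FIRST(A)={a}

FIRST(A) = ["a"]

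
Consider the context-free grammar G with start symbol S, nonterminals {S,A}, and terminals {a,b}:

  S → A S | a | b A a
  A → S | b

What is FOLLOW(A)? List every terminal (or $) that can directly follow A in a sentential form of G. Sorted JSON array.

FIRST iteration:
pass 1:
  A via A→b: +{b}
  S via S→A S: +{b}
  S via S→a: +{a}
  S: {a,b}  A: {b}
pass 2:
  A via A→S: +{a}
  S: {a,b}  A: {a,b}
pass 3: — fixpoint
  S: {a,b}  A: {a,b}

Compute FOLLOW by fixpoint:
seed FOLLOW(S) with $
pass 1:
  S→A S: FOLLOW(A) ⊇ FIRST(S) = {a,b}; new: +{a,b}
  FOLLOW[S]={$}  FOLLOW[A]={a,b}
pass 2:
  A→S: FOLLOW(S) ⊇ FOLLOW(A) ⊇ {a,b}; new: +{a,b}
  FOLLOW[S]={$,a,b}  FOLLOW[A]={a,b}
pass 3: done
  FOLLOW[S]={$,a,b}  FOLLOW[A]={a,b}

FOLLOW(A) = ["a", "b"]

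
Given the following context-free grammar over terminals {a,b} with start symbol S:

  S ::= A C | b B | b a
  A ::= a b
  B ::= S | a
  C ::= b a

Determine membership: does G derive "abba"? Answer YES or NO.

CNF form of G:
  S -> A C | T1 B | T1 T0
  A -> T0 T1
  B -> A C | T1 B | T1 T0 | a
  C -> T1 T0
  T0 -> a
  T1 -> b

CYK fill:
  [0..0]={B,T0}  "a"  orig:{B}
  [1..1]={T1}  "b"  orig:{}
  [2..2]={T1}  "b"  orig:{}
  [3..3]={B,T0}  "a"  orig:{B}
  [0..1]={A}  "ab"
  [1..2]=∅  "bb"
  [2..3]={B,C,S}  "ba"
  [0..2]=∅  "abb"
  [1..3]={B,S}  "bba"
  [0..3]={B,S}  "abba"

S ∈ T[0,3] ⇒ YES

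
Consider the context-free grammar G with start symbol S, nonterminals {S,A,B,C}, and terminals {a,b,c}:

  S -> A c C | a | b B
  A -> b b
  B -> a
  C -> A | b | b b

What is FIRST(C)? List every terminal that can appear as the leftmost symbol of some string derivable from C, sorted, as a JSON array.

FIRST sets, iterate to fixpoint:
[1]
  A via A→b b: +{b}
  B via B→a: +{a}
  C via C→A: +{b}
  S via S→A c C: +{b}
  S via S→a: +{a}
  S: {a,b}  A: {b}  B: {a}  C: {b}
[2] — fixpoint
  S: {a,b}  A: {b}  B: {a}  C: {b}

FIRST(C) = ["b"]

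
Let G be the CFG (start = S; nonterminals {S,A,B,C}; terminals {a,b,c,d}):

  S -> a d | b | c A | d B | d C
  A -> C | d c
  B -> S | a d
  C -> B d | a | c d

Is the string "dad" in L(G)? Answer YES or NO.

Convert to CNF:
  S -> T0 B | T0 C | T1 A | T2 T0 | b
  A -> B T0 | T0 T1 | T1 T0 | a
  B -> T0 B | T0 C | T1 A | T2 T0 | b
  C -> B T0 | T1 T0 | a
  T0 -> d
  T1 -> c
  T2 -> a

Fill CYK table bottom-up:
  cell(0,0) d: {T0}  orig:{}
  cell(1,1) a: {A,C,T2}  orig:{A,C}
  cell(2,2) d: {T0}  orig:{}
  cell(0,1) da: {B,S}
  cell(1,2) ad: {B,S}
  cell(0,2) dad: {A,B,C,S}

S ∈ T[0,2] ⇒ YES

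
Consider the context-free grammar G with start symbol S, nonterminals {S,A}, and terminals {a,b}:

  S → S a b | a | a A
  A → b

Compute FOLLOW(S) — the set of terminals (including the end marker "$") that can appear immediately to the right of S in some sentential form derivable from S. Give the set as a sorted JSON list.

FIRST iteration:
[1]
  A via A→b: +{b}
  S via S→a: +{a}
  S: {a}  A: {b}
[2] — fixpoint
  S: {a}  A: {b}

FOLLOW iteration:
FOLLOW(S) := {$}
round 1:
  S→S a b: FOLLOW(S) ⊇ FIRST(a) = {a}; new: +{a}
  S→a A: FOLLOW(A) ⊇ FOLLOW(S) ⊇ {$,a}; new: +{$,a}
  S: {$,a}  A: {$,a}
round 2: (stable)
  S: {$,a}  A: {$,a}

FOLLOW(S) = ["$", "a"]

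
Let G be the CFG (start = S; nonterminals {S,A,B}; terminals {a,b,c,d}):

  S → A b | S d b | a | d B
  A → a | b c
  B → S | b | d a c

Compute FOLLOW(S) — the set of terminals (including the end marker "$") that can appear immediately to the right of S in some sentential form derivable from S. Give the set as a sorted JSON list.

FIRST sets, iterate to fixpoint:
pass 1:
  A via A→a: +{a}
  A via A→b c: +{b}
  B via B→b: +{b}
  B via B→d a c: +{d}
  S via S→A b: +{a,b}
  S via S→d B: +{d}
  S: {a,b,d}  A: {a,b}  B: {b,d}
pass 2:
  B via B→S: +{a}
  S: {a,b,d}  A: {a,b}  B: {a,b,d}
pass 3: — fixpoint
  S: {a,b,d}  A: {a,b}  B: {a,b,d}

FOLLOW sets:
FOLLOW(S) := {$}
pass 1:
  S→A b: FOLLOW(A) ⊇ FIRST(b) = {b}; new: +{b}
  S→S d b: FOLLOW(S) ⊇ FIRST(d) = {d}; new: +{d}
  S→d B: FOLLOW(B) ⊇ FOLLOW(S) ⊇ {$,d}; new: +{$,d}
  FOLLOW(S)={$,d}  FOLLOW(A)={b}  FOLLOW(B)={$,d}
pass 2: — fixpoint
  FOLLOW(S)={$,d}  FOLLOW(A)={b}  FOLLOW(B)={$,d}

FOLLOW(S) = ["$", "d"]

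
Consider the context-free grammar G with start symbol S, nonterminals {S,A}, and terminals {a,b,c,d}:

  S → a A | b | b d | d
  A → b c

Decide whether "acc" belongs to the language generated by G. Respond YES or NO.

CNF form of G:
  S -> T0 T3 | T2 A | b | d
  A -> T0 T1
  T0 -> b
  T1 -> c
  T2 -> a
  T3 -> d

CYK table (by increasing span):
  T[0,0] 'a' = {T2}  orig:{}
  T[1,1] 'c' = {T1}  orig:{}
  T[2,2] 'c' = {T1}  orig:{}
  T[0,1] 'ac' = ∅
  T[1,2] 'cc' = ∅
  T[0,2] 'acc' = ∅

S ∉ T[0,2] ⇒ NO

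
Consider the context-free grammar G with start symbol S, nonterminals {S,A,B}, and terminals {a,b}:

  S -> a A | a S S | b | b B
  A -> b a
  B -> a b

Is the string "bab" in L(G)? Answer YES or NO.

CNF form of G:
  S -> T0 B | T1 A | T1 X2 | b
  A -> T0 T1
  B -> T1 T0
  T0 -> b
  T1 -> a
  X2 -> S S

Fill CYK table bottom-up:
  T[0,0] 'b' = {S,T0}  orig:{S}
  T[1,1] 'a' = {T1}  orig:{}
  T[2,2] 'b' = {S,T0}  orig:{S}
  T[0,1] 'ba' = {A}
  T[1,2] 'ab' = {B}
  T[0,2] 'bab' = {S}

S ∈ T[0,2] ⇒ YES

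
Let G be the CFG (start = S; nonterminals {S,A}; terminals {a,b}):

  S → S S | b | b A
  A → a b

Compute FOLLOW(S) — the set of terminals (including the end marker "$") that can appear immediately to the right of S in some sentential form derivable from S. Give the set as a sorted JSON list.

FIRST iteration:
pass 1:
  A via A→a b: +{a}
  S via S→b: +{b}
  S: {b}  A: {a}
pass 2: (stable)
  S: {b}  A: {a}

FOLLOW sets:
seed FOLLOW(S) with $
iter 1:
  S→S S: FOLLOW(S) ⊇ FIRST(S) = {b}; new: +{b}
  S→b A: FOLLOW(A) ⊇ FOLLOW(S) ⊇ {$,b}; new: +{$,b}
  FOLLOW(S)={$,b}  FOLLOW(A)={$,b}
iter 2: (stable)
  FOLLOW(S)={$,b}  FOLLOW(A)={$,b}

FOLLOW(S) = ["$", "b"]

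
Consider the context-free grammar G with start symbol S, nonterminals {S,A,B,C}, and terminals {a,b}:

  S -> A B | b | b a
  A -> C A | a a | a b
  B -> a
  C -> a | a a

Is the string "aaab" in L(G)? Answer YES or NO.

CNF form of G:
  S -> A B | T1 T0 | b
  A -> C A | T0 T0 | T0 T1
  B -> a
  C -> T0 T0 | a
  T0 -> a
  T1 -> b

CYK fill:
  T[0,0] 'a' = {B,C,T0}  orig:{B,C}
  T[1,1] 'a' = {B,C,T0}  orig:{B,C}
  T[2,2] 'a' = {B,C,T0}  orig:{B,C}
  T[3,3] 'b' = {S,T1}  orig:{S}
  T[0,1] 'aa' = {A,C}
  T[1,2] 'aa' = {A,C}
  T[2,3] 'ab' = {A}
  T[0,2] 'aaa' = {A,S}
  T[1,3] 'aab' = {A}
  T[0,3] 'aaab' = {A}

S ∉ T[0,3] ⇒ NO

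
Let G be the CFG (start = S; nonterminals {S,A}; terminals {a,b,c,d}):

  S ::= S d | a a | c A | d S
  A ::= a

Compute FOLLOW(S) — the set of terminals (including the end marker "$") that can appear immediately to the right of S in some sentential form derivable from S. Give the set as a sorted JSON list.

Compute FIRST by fixpoint:
pass 1:
  A via A→a: +{a}
  S via S→a a: +{a}
  S via S→c A: +{c}
  S via S→d S: +{d}
  FIRST(S)={a,c,d}  FIRST(A)={a}
pass 2: done
  FIRST(S)={a,c,d}  FIRST(A)={a}

FOLLOW iteration:
FOLLOW(S) := {$}
iter 1:
  S→S d: FOLLOW(S) ⊇ FIRST(d) = {d}; new: +{d}
  S→c A: FOLLOW(A) ⊇ FOLLOW(S) ⊇ {$,d}; new: +{$,d}
  S: {$,d}  A: {$,d}
iter 2: (no change)
  S: {$,d}  A: {$,d}

FOLLOW(S) = ["$", "d"]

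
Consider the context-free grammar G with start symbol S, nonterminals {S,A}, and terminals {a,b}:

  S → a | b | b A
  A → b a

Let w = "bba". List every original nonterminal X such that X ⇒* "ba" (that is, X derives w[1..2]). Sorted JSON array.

Convert to CNF:
  S -> T0 A | a | b
  A -> T0 T1
  T0 -> b
  T1 -> a

CYK fill — only the sub-triangle for w[1..2]:
  cell(1,1) b: {S,T0}  orig:{S}
  cell(2,2) a: {S,T1}  orig:{S}
  cell(1,2) ba: {A}

Original NTs in T[1,2] deriving "ba": ["A"]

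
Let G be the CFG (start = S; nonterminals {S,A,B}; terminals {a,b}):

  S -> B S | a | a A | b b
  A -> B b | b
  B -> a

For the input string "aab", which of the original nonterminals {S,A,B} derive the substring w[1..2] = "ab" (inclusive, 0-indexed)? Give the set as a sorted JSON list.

Convert to CNF:
  S -> B S | T0 T0 | T1 A | a
  A -> B T0 | b
  B -> a
  T0 -> b
  T1 -> a

Fill CYK table bottom-up — only the sub-triangle for w[1..2]:
  [1..1]={B,S,T1}  "a"  orig:{B,S}
  [2..2]={A,T0}  "b"  orig:{A}
  [1..2]={A,S}  "ab"

Original NTs in T[1,2] deriving "ab": ["A", "S"]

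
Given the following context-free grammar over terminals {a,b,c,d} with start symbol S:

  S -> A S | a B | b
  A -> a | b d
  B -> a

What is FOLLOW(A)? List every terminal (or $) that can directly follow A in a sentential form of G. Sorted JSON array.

FIRST iteration:
pass 1:
  A via A→a: +{a}
  A via A→b d: +{b}
  B via B→a: +{a}
  S via S→A S: +{a,b}
  FIRST(S)={a,b}  FIRST(A)={a,b}  FIRST(B)={a}
pass 2: (stable)
  FIRST(S)={a,b}  FIRST(A)={a,b}  FIRST(B)={a}

Compute FOLLOW by fixpoint:
FOLLOW(S) := {$}
round 1:
  S→A S: FOLLOW(A) ⊇ FIRST(S) = {a,b}; new: +{a,b}
  S→a B: FOLLOW(B) ⊇ FOLLOW(S) ⊇ {$}; new: +{$}
  FOLLOW[S]={$}  FOLLOW[A]={a,b}  FOLLOW[B]={$}
round 2: done
  FOLLOW[S]={$}  FOLLOW[A]={a,b}  FOLLOW[B]={$}

FOLLOW(A) = ["a", "b"]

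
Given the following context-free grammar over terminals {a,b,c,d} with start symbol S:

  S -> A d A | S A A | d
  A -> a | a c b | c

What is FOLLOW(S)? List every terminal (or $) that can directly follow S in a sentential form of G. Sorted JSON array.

FIRST iteration:
round 1:
  A via A→a: +{a}
  A via A→c: +{c}
  S via S→A d A: +{a,c}
  S via S→d: +{d}
  FIRST(S)={a,c,d}  FIRST(A)={a,c}
round 2: (stable)
  FIRST(S)={a,c,d}  FIRST(A)={a,c}

Compute FOLLOW by fixpoint:
FOLLOW(S) := {$}
iter 1:
  S→A d A: FOLLOW(A) ⊇ FIRST(d) = {d}; new: +{d}
  S→A d A: FOLLOW(A) ⊇ FOLLOW(S) ⊇ {$}; new: +{$}
  S→S A A: FOLLOW(S) ⊇ FIRST(A) = {a,c}; new: +{a,c}
  S→S A A: FOLLOW(A) ⊇ FIRST(A) = {a,c}; new: +{a,c}
  FOLLOW(S)={$,a,c}  FOLLOW(A)={$,a,c,d}
iter 2: (stable)
  FOLLOW(S)={$,a,c}  FOLLOW(A)={$,a,c,d}

FOLLOW(S) = ["$", "a", "c"]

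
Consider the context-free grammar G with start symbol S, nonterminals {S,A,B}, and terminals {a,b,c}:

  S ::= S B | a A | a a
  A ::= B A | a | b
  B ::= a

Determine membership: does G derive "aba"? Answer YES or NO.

Convert to CNF:
  S -> S B | T0 A | T0 T0
  A -> B A | a | b
  B -> a
  T0 -> a

CYK fill:
  cell(0,0) a: {A,B,T0}  orig:{A,B}
  cell(1,1) b: {A}
  cell(2,2) a: {A,B,T0}  orig:{A,B}
  cell(0,1) ab: {A,S}
  cell(1,2) ba: ∅
  cell(0,2) aba: {S}

S ∈ T[0,2] ⇒ YES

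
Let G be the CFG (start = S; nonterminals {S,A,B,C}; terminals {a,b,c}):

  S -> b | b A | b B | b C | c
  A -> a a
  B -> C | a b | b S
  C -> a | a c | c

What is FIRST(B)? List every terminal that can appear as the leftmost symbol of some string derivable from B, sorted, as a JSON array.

Compute FIRST by fixpoint:
[1]
  A via A→a a: +{a}
  B via B→a b: +{a}
  B via B→b S: +{b}
  C via C→a: +{a}
  C via C→c: +{c}
  S via S→b: +{b}
  S via S→c: +{c}
  S: {b,c}  A: {a}  B: {a,b}  C: {a,c}
[2]
  B via B→C: +{c}
  S: {b,c}  A: {a}  B: {a,b,c}  C: {a,c}
[3] — fixpoint
  S: {b,c}  A: {a}  B: {a,b,c}  C: {a,c}

FIRST(B) = ["a", "b", "c"]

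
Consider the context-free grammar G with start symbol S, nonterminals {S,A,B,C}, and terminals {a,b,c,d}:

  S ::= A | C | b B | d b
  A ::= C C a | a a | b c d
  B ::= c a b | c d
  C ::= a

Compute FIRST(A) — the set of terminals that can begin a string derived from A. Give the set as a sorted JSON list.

FIRST sets, iterate to fixpoint:
iter 1:
  A via A→a a: +{a}
  A via A→b c d: +{b}
  B via B→c a b: +{c}
  C via C→a: +{a}
  S via S→A: +{a,b}
  S via S→d b: +{d}
  S: {a,b,d}  A: {a,b}  B: {c}  C: {a}
iter 2: (no change)
  S: {a,b,d}  A: {a,b}  B: {c}  C: {a}

FIRST(A) = ["a", "b"]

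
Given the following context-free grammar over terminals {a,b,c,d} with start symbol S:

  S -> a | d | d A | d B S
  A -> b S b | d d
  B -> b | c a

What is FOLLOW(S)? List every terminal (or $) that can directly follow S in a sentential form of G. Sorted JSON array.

FIRST sets, iterate to fixpoint:
round 1:
  A via A→b S b: +{b}
  A via A→d d: +{d}
  B via B→b: +{b}
  B via B→c a: +{c}
  S via S→a: +{a}
  S via S→d: +{d}
  FIRST[S]={a,d}  FIRST[A]={b,d}  FIRST[B]={b,c}
round 2: done
  FIRST[S]={a,d}  FIRST[A]={b,d}  FIRST[B]={b,c}

FOLLOW iteration:
FOLLOW(S) := {$}
round 1:
  A→b S b: FOLLOW(S) ⊇ FIRST(b) = {b}; new: +{b}
  S→d A: FOLLOW(A) ⊇ FOLLOW(S) ⊇ {$,b}; new: +{$,b}
  S→d B S: FOLLOW(B) ⊇ FIRST(S) = {a,d}; new: +{a,d}
  FOLLOW[S]={$,b}  FOLLOW[A]={$,b}  FOLLOW[B]={a,d}
round 2: done
  FOLLOW[S]={$,b}  FOLLOW[A]={$,b}  FOLLOW[B]={a,d}

FOLLOW(S) = ["$", "b"]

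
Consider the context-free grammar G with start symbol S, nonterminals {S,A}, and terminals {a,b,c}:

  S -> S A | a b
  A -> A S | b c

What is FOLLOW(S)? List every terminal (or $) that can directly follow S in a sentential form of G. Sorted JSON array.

FIRST sets, iterate to fixpoint:
round 1:
  A via A→b c: +{b}
  S via S→a b: +{a}
  S: {a}  A: {b}
round 2: (stable)
  S: {a}  A: {b}

FOLLOW sets:
FOLLOW(S) := {$}
pass 1:
  A→A S: FOLLOW(A) ⊇ FIRST(S) = {a}; new: +{a}
  A→A S: FOLLOW(S) ⊇ FOLLOW(A) ⊇ {a}; new: +{a}
  S→S A: FOLLOW(S) ⊇ FIRST(A) = {b}; new: +{b}
  S→S A: FOLLOW(A) ⊇ FOLLOW(S) ⊇ {$,a,b}; new: +{$,b}
  FOLLOW[S]={$,a,b}  FOLLOW[A]={$,a,b}
pass 2: (stable)
  FOLLOW[S]={$,a,b}  FOLLOW[A]={$,a,b}

FOLLOW(S) = ["$", "a", "b"]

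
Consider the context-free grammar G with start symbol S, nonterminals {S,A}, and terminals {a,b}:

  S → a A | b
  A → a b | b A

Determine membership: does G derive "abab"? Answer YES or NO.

Convert to CNF:
  S -> T0 A | b
  A -> T0 T1 | T1 A
  T0 -> a
  T1 -> b

CYK table (by increasing span):
  T[0,0] 'a' = {T0}  orig:{}
  T[1,1] 'b' = {S,T1}  orig:{S}
  T[2,2] 'a' = {T0}  orig:{}
  T[3,3] 'b' = {S,T1}  orig:{S}
  T[0,1] 'ab' = {A}
  T[1,2] 'ba' = ∅
  T[2,3] 'ab' = {A}
  T[0,2] 'aba' = ∅
  T[1,3] 'bab' = {A}
  T[0,3] 'abab' = {S}

S ∈ T[0,3] ⇒ YES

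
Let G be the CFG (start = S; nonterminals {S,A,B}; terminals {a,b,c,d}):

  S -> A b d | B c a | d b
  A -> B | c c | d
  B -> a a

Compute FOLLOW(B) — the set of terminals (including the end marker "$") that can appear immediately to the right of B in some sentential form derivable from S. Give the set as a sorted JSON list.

FIRST iteration:
pass 1:
  A via A→c c: +{c}
  A via A→d: +{d}
  B via B→a a: +{a}
  S via S→A b d: +{c,d}
  S via S→B c a: +{a}
  FIRST[S]={a,c,d}  FIRST[A]={c,d}  FIRST[B]={a}
pass 2:
  A via A→B: +{a}
  FIRST[S]={a,c,d}  FIRST[A]={a,c,d}  FIRST[B]={a}
pass 3: — fixpoint
  FIRST[S]={a,c,d}  FIRST[A]={a,c,d}  FIRST[B]={a}

FOLLOW iteration:
initialize: $ ∈ FOLLOW(S)
round 1:
  S→A b d: FOLLOW(A) ⊇ FIRST(b) = {b}; new: +{b}
  S→B c a: FOLLOW(B) ⊇ FIRST(c) = {c}; new: +{c}
  S: {$}  A: {b}  B: {c}
round 2:
  A→B: FOLLOW(B) ⊇ FOLLOW(A) ⊇ {b}; new: +{b}
  S: {$}  A: {b}  B: {b,c}
round 3: done
  S: {$}  A: {b}  B: {b,c}

FOLLOW(B) = ["b", "c"]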